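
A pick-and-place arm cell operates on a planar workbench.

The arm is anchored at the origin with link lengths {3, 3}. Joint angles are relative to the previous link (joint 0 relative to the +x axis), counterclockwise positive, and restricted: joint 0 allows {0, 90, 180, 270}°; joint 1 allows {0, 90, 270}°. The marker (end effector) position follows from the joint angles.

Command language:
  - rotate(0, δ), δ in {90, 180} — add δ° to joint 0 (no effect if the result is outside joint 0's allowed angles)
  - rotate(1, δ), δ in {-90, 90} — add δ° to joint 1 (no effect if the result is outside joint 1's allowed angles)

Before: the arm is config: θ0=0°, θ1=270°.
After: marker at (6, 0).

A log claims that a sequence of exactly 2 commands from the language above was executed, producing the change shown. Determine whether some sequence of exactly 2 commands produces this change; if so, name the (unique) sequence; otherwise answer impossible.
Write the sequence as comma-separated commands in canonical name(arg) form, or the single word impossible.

rotate(1, -90), rotate(1, 90)

key: running rotate(1, 90) before rotate(1, -90) would end elsewhere — order is forced
from: config: θ0=0°, θ1=270°
t=1 rotate(1, -90) ⇒ config: θ0=0°, θ1=270°
t=2 rotate(1, 90) ⇒ config: θ0=0°, θ1=0°
uniquely the one of 16 2-step routes that fits.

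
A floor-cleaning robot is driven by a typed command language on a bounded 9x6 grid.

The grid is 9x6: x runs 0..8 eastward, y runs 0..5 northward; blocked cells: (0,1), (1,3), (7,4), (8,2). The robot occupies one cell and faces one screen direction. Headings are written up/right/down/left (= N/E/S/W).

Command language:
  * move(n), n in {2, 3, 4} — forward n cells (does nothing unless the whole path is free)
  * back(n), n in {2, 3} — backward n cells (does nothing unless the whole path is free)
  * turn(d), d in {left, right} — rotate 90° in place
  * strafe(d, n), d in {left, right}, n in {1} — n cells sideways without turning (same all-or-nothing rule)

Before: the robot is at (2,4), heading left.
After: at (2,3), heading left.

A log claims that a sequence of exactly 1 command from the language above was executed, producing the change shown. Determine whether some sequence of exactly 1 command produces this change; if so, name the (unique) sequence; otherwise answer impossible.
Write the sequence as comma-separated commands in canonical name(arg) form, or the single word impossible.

strafe(left, 1)

key: heading stays W — the single command does not turn
start: at (2,4), heading left
1. strafe(left, 1) → at (2,3), heading left
uniquely the one of 9 1-step routes that fits.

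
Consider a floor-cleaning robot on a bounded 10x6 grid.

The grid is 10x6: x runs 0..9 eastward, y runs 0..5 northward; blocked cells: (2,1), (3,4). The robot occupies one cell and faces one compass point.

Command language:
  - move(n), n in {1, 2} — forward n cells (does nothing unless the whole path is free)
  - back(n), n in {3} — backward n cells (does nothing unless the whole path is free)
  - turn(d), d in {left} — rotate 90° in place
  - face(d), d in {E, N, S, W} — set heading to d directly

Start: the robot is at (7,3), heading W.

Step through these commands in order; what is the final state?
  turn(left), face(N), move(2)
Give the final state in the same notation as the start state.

at (7,5), heading N

begin: at (7,3), heading W
step 1 (turn(left)): at (7,3), heading S
step 2 (face(N)): at (7,3), heading N
step 3 (move(2)): at (7,5), heading N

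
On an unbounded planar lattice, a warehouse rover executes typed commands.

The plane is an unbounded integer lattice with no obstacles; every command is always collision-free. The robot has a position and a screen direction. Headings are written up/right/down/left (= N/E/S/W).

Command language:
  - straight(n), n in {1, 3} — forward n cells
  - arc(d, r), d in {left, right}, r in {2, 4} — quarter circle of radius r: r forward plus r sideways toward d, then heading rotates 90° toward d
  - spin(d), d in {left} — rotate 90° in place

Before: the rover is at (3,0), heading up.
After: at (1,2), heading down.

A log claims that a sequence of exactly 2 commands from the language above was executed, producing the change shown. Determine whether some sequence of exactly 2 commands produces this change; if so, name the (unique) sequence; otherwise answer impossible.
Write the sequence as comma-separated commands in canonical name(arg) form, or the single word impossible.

key: position moved to (1,2) AND the heading swung to S — translation plus rotation needed
from: at (3,0), heading up
t=1 arc(left, 2) ⇒ at (1,2), heading left
t=2 spin(left) ⇒ at (1,2), heading down
all 49 alternatives checked — unique.

arc(left, 2), spin(left)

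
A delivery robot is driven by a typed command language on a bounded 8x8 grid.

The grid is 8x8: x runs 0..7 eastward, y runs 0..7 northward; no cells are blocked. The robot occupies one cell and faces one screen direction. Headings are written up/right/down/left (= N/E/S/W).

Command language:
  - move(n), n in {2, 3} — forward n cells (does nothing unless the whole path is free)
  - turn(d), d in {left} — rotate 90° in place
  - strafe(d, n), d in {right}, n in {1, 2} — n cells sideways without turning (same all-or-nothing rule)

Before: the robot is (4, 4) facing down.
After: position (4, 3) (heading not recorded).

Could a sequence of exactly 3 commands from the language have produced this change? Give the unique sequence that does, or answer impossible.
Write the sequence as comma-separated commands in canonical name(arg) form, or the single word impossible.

begin: (4, 4) facing down
step 1 (turn(left)): (4, 4) facing right
step 2 (strafe(right, 1)): (4, 3) facing right
step 3 (turn(left)): (4, 3) facing up
no rival 3-sequence matches.

turn(left), strafe(right, 1), turn(left)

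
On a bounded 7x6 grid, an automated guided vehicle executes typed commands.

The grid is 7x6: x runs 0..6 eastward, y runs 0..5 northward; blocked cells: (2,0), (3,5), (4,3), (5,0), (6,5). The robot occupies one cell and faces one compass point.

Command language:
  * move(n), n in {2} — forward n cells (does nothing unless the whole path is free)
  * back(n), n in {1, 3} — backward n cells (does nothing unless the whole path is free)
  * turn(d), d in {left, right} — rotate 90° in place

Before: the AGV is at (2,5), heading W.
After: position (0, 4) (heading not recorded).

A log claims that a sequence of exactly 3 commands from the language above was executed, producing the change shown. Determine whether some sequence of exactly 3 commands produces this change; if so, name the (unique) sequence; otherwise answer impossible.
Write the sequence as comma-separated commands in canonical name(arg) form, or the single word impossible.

move(2), turn(right), back(1)

key: order matters: swapping move(2) and back(1) lands elsewhere
from: at (2,5), heading W
t=1 move(2) ⇒ at (0,5), heading W
t=2 turn(right) ⇒ at (0,5), heading N
t=3 back(1) ⇒ at (0,4), heading N
all 125 alternatives checked — unique.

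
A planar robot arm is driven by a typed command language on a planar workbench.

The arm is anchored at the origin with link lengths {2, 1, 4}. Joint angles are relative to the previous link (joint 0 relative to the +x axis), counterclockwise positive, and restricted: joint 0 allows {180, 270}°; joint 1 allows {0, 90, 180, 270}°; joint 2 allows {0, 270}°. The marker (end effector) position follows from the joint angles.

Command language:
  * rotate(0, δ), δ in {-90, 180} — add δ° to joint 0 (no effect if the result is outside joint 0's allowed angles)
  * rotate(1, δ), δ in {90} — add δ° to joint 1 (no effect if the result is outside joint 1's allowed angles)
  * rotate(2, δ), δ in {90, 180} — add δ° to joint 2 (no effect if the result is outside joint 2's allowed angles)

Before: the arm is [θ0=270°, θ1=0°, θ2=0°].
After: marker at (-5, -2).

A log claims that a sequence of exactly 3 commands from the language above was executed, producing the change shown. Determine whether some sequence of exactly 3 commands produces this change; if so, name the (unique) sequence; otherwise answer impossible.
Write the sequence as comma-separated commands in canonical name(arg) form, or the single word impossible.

rotate(1, 90), rotate(1, 90), rotate(1, 90)

initial: [θ0=270°, θ1=0°, θ2=0°]
[1] after rotate(1, 90): [θ0=270°, θ1=90°, θ2=0°]
[2] after rotate(1, 90): [θ0=270°, θ1=180°, θ2=0°]
[3] after rotate(1, 90): [θ0=270°, θ1=270°, θ2=0°]
all 125 alternatives checked — unique.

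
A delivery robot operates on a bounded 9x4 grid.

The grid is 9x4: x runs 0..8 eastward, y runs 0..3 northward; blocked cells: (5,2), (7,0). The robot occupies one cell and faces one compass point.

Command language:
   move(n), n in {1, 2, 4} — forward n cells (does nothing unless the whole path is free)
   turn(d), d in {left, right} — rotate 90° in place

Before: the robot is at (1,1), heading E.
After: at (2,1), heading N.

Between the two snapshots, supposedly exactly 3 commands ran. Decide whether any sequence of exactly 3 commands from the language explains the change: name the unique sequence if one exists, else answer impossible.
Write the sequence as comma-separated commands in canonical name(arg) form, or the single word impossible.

move(1), turn(left), move(4)

key: order matters: swapping move(1) and move(4) lands elsewhere
t0: at (1,1), heading E
1. move(1) → at (2,1), heading E
2. turn(left) → at (2,1), heading N
3. move(4) → at (2,1), heading N
no other 3-command option fits: unique.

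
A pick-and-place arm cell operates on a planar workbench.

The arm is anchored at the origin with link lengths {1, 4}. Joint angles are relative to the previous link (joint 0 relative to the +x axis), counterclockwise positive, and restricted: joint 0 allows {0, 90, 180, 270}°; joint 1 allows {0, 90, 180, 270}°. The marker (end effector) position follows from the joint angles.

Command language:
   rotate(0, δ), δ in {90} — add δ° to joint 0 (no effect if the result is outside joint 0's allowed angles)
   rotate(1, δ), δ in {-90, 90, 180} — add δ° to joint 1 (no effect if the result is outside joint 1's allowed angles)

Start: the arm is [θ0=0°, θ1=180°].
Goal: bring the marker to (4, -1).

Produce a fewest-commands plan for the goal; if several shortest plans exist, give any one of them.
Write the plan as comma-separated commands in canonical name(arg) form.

rotate(1, -90), rotate(0, 90), rotate(0, 90), rotate(0, 90)

from: [θ0=0°, θ1=180°]
1. rotate(1, -90) → [θ0=0°, θ1=90°]
2. rotate(0, 90) → [θ0=90°, θ1=90°]
3. rotate(0, 90) → [θ0=180°, θ1=90°]
4. rotate(0, 90) → [θ0=270°, θ1=90°]
no 3-step plan works, so 4 is optimal.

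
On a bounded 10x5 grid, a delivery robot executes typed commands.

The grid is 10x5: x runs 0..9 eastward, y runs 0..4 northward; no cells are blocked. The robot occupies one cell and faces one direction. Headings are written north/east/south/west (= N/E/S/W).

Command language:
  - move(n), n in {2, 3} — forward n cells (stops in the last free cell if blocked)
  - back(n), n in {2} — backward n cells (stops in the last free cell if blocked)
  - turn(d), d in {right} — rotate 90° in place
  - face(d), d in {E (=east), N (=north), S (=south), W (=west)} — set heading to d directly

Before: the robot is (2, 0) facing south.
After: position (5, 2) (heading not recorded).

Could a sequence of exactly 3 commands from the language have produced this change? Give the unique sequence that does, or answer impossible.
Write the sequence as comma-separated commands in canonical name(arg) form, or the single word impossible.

back(2), face(E), move(3)

key: running move(3) before back(2) would end elsewhere — order is forced
start: (2, 0) facing south
step 1 (back(2)): (2, 2) facing south
step 2 (face(E)): (2, 2) facing east
step 3 (move(3)): (5, 2) facing east
no rival 3-sequence matches.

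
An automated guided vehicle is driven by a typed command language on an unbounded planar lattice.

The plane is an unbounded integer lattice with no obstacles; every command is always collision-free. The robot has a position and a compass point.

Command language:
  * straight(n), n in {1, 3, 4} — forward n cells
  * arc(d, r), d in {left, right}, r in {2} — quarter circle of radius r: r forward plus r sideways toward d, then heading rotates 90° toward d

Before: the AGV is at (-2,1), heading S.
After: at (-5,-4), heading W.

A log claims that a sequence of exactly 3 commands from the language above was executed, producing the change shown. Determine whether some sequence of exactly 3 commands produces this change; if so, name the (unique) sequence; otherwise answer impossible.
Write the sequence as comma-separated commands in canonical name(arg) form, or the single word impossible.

straight(3), arc(right, 2), straight(1)

key: position moved to (-5,-4) AND the heading swung to W — translation plus rotation needed
start: at (-2,1), heading S
t=1 straight(3) ⇒ at (-2,-2), heading S
t=2 arc(right, 2) ⇒ at (-4,-4), heading W
t=3 straight(1) ⇒ at (-5,-4), heading W
no rival 3-sequence matches.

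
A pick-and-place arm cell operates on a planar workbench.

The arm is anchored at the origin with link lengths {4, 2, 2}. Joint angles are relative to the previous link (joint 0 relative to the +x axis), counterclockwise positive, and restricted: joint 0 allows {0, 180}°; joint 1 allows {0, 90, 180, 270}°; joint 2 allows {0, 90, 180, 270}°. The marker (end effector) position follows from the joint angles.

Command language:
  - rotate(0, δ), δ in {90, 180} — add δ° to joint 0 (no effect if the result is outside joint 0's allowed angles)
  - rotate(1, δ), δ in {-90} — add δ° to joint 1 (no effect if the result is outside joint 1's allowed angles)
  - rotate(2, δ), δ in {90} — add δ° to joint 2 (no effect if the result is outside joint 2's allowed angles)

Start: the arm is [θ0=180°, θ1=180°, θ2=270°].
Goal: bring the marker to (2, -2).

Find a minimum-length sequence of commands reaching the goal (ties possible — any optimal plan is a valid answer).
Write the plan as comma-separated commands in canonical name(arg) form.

initial: [θ0=180°, θ1=180°, θ2=270°]
[1] after rotate(0, 180): [θ0=0°, θ1=180°, θ2=270°]
[2] after rotate(2, 90): [θ0=0°, θ1=180°, θ2=0°]
[3] after rotate(2, 90): [θ0=0°, θ1=180°, θ2=90°]
nothing shorter than 3 reaches the goal.

rotate(0, 180), rotate(2, 90), rotate(2, 90)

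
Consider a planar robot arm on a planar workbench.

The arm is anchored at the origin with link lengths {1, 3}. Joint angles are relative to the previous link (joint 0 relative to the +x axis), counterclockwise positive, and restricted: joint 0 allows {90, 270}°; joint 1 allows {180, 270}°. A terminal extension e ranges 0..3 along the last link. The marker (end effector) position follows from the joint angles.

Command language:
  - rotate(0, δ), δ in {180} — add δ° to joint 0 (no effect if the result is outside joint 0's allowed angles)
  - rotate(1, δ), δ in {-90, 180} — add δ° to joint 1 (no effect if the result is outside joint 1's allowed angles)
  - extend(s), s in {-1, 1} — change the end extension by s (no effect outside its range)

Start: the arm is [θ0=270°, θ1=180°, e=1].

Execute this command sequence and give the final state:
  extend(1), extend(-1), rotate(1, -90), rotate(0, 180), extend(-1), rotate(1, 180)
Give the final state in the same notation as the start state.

from: [θ0=270°, θ1=180°, e=1]
step 1 (extend(1)): [θ0=270°, θ1=180°, e=2]
step 2 (extend(-1)): [θ0=270°, θ1=180°, e=1]
step 3 (rotate(1, -90)): [θ0=270°, θ1=180°, e=1]
step 4 (rotate(0, 180)): [θ0=90°, θ1=180°, e=1]
step 5 (extend(-1)): [θ0=90°, θ1=180°, e=0]
step 6 (rotate(1, 180)): [θ0=90°, θ1=180°, e=0]

[θ0=90°, θ1=180°, e=0]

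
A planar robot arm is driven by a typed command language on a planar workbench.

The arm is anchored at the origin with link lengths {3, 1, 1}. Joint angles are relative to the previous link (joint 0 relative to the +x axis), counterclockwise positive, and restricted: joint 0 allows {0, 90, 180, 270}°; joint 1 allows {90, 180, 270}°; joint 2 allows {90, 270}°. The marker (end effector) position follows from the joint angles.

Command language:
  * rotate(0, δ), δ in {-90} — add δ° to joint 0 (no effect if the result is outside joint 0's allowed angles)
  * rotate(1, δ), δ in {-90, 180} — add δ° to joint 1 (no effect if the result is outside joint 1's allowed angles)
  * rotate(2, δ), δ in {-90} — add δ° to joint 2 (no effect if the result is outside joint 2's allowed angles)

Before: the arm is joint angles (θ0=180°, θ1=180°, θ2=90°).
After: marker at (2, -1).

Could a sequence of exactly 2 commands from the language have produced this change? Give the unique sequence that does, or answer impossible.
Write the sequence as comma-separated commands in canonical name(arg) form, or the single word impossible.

t0: joint angles (θ0=180°, θ1=180°, θ2=90°)
t=1 rotate(0, -90) ⇒ joint angles (θ0=90°, θ1=180°, θ2=90°)
t=2 rotate(0, -90) ⇒ joint angles (θ0=0°, θ1=180°, θ2=90°)
no rival 2-sequence matches.

rotate(0, -90), rotate(0, -90)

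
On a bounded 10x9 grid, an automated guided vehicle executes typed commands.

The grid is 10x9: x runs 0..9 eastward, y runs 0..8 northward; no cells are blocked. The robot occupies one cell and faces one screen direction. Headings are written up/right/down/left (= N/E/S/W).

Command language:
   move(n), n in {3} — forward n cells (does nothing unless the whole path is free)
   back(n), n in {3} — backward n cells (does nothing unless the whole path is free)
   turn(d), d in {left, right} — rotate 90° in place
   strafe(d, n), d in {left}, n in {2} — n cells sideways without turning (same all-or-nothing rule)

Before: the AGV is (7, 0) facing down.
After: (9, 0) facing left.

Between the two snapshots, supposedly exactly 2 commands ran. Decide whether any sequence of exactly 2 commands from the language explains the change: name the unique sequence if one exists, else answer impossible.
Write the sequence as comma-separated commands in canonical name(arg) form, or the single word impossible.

strafe(left, 2), turn(right)

key: running turn(right) before strafe(left, 2) would end elsewhere — order is forced
begin: (7, 0) facing down
[1] after strafe(left, 2): (9, 0) facing down
[2] after turn(right): (9, 0) facing left
no other 2-command option fits: unique.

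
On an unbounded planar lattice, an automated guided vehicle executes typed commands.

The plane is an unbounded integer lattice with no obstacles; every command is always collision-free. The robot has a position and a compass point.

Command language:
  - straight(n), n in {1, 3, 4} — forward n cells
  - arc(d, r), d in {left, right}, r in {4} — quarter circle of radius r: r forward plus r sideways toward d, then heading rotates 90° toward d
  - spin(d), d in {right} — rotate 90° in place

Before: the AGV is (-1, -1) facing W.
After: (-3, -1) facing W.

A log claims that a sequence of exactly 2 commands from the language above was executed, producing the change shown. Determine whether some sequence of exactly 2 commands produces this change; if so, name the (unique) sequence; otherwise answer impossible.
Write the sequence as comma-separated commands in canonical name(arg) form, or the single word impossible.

key: still facing W at the end — nothing in the sequence rotates
from: (-1, -1) facing W
[1] after straight(1): (-2, -1) facing W
[2] after straight(1): (-3, -1) facing W
uniquely the one of 36 2-step routes that fits.

straight(1), straight(1)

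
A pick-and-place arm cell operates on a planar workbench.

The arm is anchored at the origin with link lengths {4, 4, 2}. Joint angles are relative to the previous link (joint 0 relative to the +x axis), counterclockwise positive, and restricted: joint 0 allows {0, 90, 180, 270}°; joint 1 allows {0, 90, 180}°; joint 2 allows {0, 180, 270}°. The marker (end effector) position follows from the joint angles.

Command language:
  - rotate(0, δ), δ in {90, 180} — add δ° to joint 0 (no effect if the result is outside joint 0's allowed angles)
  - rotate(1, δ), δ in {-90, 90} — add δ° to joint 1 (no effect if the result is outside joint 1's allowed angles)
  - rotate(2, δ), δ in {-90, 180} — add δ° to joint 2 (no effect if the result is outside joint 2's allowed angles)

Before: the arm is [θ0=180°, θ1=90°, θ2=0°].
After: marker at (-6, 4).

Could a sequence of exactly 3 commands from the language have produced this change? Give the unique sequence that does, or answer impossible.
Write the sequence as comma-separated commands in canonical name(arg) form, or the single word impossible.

rotate(0, 90), rotate(0, 90), rotate(0, 90)

initial: [θ0=180°, θ1=90°, θ2=0°]
t=1 rotate(0, 90) ⇒ [θ0=270°, θ1=90°, θ2=0°]
t=2 rotate(0, 90) ⇒ [θ0=0°, θ1=90°, θ2=0°]
t=3 rotate(0, 90) ⇒ [θ0=90°, θ1=90°, θ2=0°]
all 216 alternatives checked — unique.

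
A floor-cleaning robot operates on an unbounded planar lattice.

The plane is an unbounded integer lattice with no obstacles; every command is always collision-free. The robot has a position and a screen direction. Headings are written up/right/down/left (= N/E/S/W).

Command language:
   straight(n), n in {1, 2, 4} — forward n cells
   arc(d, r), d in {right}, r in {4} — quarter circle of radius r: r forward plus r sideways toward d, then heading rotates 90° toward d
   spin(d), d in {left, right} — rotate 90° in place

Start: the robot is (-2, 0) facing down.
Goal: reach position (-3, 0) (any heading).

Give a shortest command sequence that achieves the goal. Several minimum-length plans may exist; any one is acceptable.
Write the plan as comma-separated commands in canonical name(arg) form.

spin(right), straight(1)

initial: (-2, 0) facing down
step 1 (spin(right)): (-2, 0) facing left
step 2 (straight(1)): (-3, 0) facing left
nothing shorter than 2 reaches the goal.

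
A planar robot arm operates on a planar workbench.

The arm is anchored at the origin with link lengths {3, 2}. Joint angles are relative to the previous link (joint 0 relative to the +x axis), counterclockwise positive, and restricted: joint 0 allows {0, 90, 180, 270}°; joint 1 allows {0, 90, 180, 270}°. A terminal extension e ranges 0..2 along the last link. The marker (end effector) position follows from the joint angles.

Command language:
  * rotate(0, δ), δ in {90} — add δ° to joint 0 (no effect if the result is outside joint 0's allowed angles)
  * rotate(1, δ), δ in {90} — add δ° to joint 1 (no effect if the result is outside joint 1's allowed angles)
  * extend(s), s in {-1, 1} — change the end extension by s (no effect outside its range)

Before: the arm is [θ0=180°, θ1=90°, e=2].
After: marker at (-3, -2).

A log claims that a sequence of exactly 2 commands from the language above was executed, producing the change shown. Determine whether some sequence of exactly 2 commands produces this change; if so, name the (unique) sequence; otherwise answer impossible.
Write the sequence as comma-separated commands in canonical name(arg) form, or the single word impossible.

begin: [θ0=180°, θ1=90°, e=2]
step 1 (extend(-1)): [θ0=180°, θ1=90°, e=1]
step 2 (extend(-1)): [θ0=180°, θ1=90°, e=0]
no other 2-command option fits: unique.

extend(-1), extend(-1)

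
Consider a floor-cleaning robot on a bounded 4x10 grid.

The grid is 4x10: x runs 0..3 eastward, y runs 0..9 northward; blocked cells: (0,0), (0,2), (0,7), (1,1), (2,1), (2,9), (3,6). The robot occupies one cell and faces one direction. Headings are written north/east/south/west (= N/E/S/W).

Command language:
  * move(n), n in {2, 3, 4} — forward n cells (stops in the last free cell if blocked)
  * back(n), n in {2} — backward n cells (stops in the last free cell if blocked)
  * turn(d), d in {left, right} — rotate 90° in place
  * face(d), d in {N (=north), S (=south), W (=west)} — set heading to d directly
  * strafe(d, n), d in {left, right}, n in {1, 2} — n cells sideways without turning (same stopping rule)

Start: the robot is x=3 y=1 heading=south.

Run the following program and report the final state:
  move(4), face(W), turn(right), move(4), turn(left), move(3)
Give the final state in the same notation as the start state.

t0: x=3 y=1 heading=south
[1] after move(4): x=3 y=0 heading=south
[2] after face(W): x=3 y=0 heading=west
[3] after turn(right): x=3 y=0 heading=north
[4] after move(4): x=3 y=4 heading=north
[5] after turn(left): x=3 y=4 heading=west
[6] after move(3): x=0 y=4 heading=west

x=0 y=4 heading=west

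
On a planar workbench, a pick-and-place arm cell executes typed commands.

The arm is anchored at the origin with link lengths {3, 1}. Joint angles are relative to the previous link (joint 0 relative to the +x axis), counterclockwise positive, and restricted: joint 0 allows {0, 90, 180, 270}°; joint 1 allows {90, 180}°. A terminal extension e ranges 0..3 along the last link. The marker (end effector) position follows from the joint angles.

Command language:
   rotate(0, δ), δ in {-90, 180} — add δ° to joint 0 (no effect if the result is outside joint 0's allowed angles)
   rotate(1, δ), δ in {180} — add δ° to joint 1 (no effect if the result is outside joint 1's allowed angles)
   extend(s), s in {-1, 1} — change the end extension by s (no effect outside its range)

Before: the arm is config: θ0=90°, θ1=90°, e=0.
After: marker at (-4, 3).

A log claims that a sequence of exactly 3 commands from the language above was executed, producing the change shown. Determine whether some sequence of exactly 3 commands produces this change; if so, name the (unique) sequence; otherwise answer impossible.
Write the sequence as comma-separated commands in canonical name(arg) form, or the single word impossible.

extend(1), extend(1), extend(1)

t0: config: θ0=90°, θ1=90°, e=0
[1] after extend(1): config: θ0=90°, θ1=90°, e=1
[2] after extend(1): config: θ0=90°, θ1=90°, e=2
[3] after extend(1): config: θ0=90°, θ1=90°, e=3
uniquely the one of 125 3-step routes that fits.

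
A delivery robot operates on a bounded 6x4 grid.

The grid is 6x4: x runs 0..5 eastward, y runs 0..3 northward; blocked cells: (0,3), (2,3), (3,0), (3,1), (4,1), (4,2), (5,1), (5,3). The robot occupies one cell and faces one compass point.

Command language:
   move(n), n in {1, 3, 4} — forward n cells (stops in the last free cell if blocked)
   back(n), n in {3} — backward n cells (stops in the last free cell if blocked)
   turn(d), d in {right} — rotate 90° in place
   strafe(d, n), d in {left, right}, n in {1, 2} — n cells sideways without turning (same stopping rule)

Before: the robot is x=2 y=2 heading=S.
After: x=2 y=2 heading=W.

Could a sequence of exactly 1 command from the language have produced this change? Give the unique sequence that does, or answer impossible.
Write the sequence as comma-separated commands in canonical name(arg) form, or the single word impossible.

key: (2,2) unchanged — the single command moves nothing
start: x=2 y=2 heading=S
step 1 (turn(right)): x=2 y=2 heading=W
no other 1-command option fits: unique.

turn(right)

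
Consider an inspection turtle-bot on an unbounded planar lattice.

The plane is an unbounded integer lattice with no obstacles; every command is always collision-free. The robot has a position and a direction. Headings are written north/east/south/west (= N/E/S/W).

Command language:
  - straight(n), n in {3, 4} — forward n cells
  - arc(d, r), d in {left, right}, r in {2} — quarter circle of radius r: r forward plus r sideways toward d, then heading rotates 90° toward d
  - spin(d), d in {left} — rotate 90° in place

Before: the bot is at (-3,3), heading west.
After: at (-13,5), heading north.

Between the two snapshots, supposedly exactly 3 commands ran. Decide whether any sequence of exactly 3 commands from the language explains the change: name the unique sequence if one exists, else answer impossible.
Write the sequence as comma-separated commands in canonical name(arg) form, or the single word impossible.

key: order matters: swapping straight(4) and arc(right, 2) lands elsewhere
t0: at (-3,3), heading west
1. straight(4) → at (-7,3), heading west
2. straight(4) → at (-11,3), heading west
3. arc(right, 2) → at (-13,5), heading north
no other 3-command option fits: unique.

straight(4), straight(4), arc(right, 2)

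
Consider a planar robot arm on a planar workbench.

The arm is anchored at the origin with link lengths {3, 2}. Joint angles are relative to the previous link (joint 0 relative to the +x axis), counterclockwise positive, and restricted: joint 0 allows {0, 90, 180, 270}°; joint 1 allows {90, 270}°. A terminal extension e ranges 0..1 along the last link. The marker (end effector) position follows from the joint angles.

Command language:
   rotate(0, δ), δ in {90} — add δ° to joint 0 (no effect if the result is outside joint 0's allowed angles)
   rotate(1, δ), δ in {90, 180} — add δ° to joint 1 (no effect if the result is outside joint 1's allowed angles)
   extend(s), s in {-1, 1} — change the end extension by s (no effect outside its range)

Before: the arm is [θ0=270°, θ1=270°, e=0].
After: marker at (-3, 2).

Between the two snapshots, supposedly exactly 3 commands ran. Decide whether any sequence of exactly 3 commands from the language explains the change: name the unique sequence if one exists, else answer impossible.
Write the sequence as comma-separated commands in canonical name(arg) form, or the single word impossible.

from: [θ0=270°, θ1=270°, e=0]
t=1 rotate(0, 90) ⇒ [θ0=0°, θ1=270°, e=0]
t=2 rotate(0, 90) ⇒ [θ0=90°, θ1=270°, e=0]
t=3 rotate(0, 90) ⇒ [θ0=180°, θ1=270°, e=0]
uniquely the one of 125 3-step routes that fits.

rotate(0, 90), rotate(0, 90), rotate(0, 90)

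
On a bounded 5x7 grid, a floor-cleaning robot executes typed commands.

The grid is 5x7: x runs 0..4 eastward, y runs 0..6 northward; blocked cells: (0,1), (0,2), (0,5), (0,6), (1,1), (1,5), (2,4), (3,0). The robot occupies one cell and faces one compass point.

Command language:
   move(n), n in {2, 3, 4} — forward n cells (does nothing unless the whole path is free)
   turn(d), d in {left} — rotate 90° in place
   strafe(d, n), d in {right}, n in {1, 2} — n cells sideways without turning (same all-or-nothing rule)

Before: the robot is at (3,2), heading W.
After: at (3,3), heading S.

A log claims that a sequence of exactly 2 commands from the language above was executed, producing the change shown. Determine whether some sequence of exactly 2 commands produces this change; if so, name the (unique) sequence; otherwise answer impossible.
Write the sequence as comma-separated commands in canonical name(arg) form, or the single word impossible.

strafe(right, 1), turn(left)

key: position moved to (3,3) AND the heading swung to S — translation plus rotation needed
from: at (3,2), heading W
1. strafe(right, 1) → at (3,3), heading W
2. turn(left) → at (3,3), heading S
no other 2-command option fits: unique.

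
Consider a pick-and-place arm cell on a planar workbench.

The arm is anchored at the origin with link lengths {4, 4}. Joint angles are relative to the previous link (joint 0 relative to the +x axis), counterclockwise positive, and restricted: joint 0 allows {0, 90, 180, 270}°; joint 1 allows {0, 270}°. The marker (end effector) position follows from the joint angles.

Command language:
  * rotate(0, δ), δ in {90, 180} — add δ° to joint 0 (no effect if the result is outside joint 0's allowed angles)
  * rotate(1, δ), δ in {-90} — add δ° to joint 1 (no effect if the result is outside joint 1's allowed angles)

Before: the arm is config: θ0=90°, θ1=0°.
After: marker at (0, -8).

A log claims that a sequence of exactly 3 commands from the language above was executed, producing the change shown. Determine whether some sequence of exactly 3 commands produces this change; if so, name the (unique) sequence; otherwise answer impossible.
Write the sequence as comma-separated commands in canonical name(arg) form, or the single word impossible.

begin: config: θ0=90°, θ1=0°
t=1 rotate(0, 180) ⇒ config: θ0=270°, θ1=0°
t=2 rotate(0, 180) ⇒ config: θ0=90°, θ1=0°
t=3 rotate(0, 180) ⇒ config: θ0=270°, θ1=0°
uniquely the one of 27 3-step routes that fits.

rotate(0, 180), rotate(0, 180), rotate(0, 180)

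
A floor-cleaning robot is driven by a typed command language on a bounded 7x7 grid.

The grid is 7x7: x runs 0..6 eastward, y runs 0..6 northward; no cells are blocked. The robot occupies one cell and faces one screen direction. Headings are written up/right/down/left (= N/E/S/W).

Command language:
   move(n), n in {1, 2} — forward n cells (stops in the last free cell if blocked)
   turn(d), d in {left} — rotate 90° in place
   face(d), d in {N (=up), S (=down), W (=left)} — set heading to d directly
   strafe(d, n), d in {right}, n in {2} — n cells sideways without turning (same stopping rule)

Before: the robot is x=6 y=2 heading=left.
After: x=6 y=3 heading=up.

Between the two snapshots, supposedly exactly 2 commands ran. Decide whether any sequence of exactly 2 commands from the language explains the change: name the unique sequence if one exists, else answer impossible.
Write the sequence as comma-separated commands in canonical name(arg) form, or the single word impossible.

key: position moved to (6,3) AND the heading swung to N — translation plus rotation needed
from: x=6 y=2 heading=left
1. face(N) → x=6 y=2 heading=up
2. move(1) → x=6 y=3 heading=up
uniquely the one of 49 2-step routes that fits.

face(N), move(1)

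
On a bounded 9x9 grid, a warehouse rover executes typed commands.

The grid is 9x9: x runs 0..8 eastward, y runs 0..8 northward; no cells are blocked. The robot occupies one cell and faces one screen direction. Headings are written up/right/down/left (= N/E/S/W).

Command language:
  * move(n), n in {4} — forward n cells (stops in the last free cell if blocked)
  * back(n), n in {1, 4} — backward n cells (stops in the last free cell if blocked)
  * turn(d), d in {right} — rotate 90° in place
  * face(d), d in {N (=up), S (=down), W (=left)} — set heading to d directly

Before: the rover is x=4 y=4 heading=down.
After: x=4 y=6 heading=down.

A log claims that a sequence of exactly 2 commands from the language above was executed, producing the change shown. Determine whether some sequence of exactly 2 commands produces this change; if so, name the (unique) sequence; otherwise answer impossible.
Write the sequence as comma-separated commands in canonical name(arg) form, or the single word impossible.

back(1), back(1)

key: still facing S at the end — nothing in the sequence rotates
t0: x=4 y=4 heading=down
[1] after back(1): x=4 y=5 heading=down
[2] after back(1): x=4 y=6 heading=down
uniquely the one of 49 2-step routes that fits.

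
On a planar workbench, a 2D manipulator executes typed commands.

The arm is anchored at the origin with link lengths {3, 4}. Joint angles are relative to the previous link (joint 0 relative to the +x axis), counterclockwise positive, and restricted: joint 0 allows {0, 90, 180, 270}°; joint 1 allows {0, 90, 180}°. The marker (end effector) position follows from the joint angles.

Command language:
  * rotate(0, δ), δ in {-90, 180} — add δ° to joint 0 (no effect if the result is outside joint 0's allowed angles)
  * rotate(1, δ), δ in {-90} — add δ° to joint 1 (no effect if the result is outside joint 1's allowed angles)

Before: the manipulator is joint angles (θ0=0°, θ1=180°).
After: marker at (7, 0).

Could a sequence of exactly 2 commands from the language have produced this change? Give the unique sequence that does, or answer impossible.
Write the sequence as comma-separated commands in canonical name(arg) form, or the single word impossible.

initial: joint angles (θ0=0°, θ1=180°)
[1] after rotate(1, -90): joint angles (θ0=0°, θ1=90°)
[2] after rotate(1, -90): joint angles (θ0=0°, θ1=0°)
no rival 2-sequence matches.

rotate(1, -90), rotate(1, -90)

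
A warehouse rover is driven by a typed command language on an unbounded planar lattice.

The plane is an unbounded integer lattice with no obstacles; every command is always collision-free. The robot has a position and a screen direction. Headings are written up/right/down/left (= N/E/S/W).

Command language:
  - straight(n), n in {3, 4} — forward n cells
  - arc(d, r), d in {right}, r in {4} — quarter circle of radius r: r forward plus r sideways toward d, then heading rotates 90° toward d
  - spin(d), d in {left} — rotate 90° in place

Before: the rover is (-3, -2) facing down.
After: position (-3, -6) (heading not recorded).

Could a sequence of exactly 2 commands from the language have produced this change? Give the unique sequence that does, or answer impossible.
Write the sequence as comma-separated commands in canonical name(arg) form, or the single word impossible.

key: order matters: swapping straight(4) and spin(left) lands elsewhere
initial: (-3, -2) facing down
1. straight(4) → (-3, -6) facing down
2. spin(left) → (-3, -6) facing right
all 16 alternatives checked — unique.

straight(4), spin(left)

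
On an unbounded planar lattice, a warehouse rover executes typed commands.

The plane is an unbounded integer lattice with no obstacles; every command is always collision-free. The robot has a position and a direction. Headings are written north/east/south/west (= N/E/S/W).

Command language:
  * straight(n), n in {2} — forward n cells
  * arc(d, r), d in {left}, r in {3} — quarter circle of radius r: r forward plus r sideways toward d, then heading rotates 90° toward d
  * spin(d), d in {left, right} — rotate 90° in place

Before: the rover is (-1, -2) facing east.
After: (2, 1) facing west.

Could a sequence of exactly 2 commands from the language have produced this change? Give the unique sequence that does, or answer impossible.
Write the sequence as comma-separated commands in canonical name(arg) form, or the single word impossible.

arc(left, 3), spin(left)

key: cell and facing (now W) both changed — the 2 commands mix motion and turning
from: (-1, -2) facing east
[1] after arc(left, 3): (2, 1) facing north
[2] after spin(left): (2, 1) facing west
uniquely the one of 16 2-step routes that fits.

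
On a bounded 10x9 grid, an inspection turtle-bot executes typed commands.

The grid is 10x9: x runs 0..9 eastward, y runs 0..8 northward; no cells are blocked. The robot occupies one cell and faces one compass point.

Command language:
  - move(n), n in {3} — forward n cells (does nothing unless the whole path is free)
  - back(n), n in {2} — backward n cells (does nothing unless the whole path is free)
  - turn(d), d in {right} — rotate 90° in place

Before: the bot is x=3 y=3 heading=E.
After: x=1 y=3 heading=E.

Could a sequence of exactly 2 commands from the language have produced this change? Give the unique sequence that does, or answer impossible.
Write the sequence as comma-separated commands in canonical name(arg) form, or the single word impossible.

back(2), back(2)

key: the second back(2) would leave the grid, so it does nothing
initial: x=3 y=3 heading=E
1. back(2) → x=1 y=3 heading=E
2. back(2) → x=1 y=3 heading=E
no other 2-command option fits: unique.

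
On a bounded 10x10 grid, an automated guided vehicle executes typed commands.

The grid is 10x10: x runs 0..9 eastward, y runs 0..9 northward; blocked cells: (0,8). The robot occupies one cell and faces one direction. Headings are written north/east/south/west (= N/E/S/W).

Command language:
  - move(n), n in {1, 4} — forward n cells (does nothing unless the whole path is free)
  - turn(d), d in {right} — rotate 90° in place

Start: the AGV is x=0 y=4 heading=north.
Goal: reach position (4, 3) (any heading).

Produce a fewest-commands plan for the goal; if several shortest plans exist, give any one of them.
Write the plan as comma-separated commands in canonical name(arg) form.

from: x=0 y=4 heading=north
t=1 turn(right) ⇒ x=0 y=4 heading=east
t=2 move(4) ⇒ x=4 y=4 heading=east
t=3 turn(right) ⇒ x=4 y=4 heading=south
t=4 move(1) ⇒ x=4 y=3 heading=south
minimal: 4 command(s), checked below 4.

turn(right), move(4), turn(right), move(1)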